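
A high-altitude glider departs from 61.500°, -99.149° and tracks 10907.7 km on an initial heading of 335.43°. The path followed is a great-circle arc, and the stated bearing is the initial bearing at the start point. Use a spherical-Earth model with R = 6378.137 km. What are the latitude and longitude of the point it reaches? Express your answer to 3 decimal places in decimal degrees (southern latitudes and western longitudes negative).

latitude 17.918°, longitude 106.494°

The arc subtends δ = 10907.7/6378.137 = 1.710170 rad at the centre.
With φ₁ = 61.500° = 1.073377 rad and θ = 335.43° = 5.854358 rad:
sin φ₂ = sin φ₁ cos δ + cos φ₁ sin δ cos θ = (0.878817)(-0.138923) + (0.477159)(0.990303)(0.909454) = 0.307658
φ₂ = asin(0.307658) = 0.312731 rad = 17.918°.
Δλ = atan2( sin θ sin δ cos φ₁ , cos δ − sin φ₁ sin φ₂ ) = atan2(-0.196481, -0.409298) = -2.694037 rad = -154.357°.
λ₂ = -99.149° + -154.357° = -253.506°, normalized to (−180°, 180°] → 106.494°.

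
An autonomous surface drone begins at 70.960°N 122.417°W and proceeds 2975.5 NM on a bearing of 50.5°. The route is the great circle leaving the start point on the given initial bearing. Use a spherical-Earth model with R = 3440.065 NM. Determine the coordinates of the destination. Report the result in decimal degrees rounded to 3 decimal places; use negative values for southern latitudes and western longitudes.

latitude 50.454°, longitude -9.689°

δ = 2975.5/3440.065 = 0.864955 rad (49.5582°).
With φ₁ = 70.960° = 1.238486 rad and θ = 50.5° = 0.881391 rad:
Applying the spherical law of cosines for sides, sin φ₂ = sin φ₁ cos δ + cos φ₁ sin δ cos θ = 0.771113, so φ₂ = 50.454°.
Then Δλ = atan2(0.191580, -0.080251) = 1.967482 rad, from sin θ sin δ cos φ₁ over cos δ − sin φ₁ sin φ₂.
Hence λ₂ = -122.417° + 112.728° = -9.689°.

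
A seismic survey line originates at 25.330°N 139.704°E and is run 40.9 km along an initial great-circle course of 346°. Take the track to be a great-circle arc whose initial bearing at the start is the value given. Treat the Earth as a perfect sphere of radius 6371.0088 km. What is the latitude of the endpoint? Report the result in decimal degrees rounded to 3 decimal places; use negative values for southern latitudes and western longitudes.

latitude 25.687°

Angular distance δ = d/R = 40.9 / 6371.0088 = 0.006420 rad.
With φ₁ = 25.330° = 0.442092 rad and θ = 346° = 6.038839 rad:
sin φ₂ = sin φ₁ cos δ + cos φ₁ sin δ cos θ = (0.427831)(0.999979) + (0.903859)(0.006420)(0.970296) = 0.433452
φ₂ = asin(0.433452) = 0.448320 rad = 25.687°.
Then Δλ = atan2(-0.001404, 0.814535) = -0.001723 rad, from sin θ sin δ cos φ₁ over cos δ − sin φ₁ sin φ₂.
Hence λ₂ = 139.704° + -0.099° = 139.605°.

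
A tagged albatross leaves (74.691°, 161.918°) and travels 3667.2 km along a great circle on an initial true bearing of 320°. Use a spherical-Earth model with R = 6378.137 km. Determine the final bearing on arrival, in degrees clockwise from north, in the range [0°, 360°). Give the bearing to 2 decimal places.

Central angle δ = d/R = 0.574964 rad.
With φ₁ = 74.691° = 1.303604 rad and θ = 320° = 5.585054 rad:
sin φ₂ = sin φ₁ cos δ + cos φ₁ sin δ cos θ = (0.964516)(0.839212) + (0.264025)(0.543805)(0.766044) = 0.919420
φ₂ = asin(0.919420) = 1.166604 rad = 66.841°.
Δλ = atan2( sin θ sin δ cos φ₁ , cos δ − sin φ₁ sin φ₂ ) = atan2(-0.092290, -0.047584) = -2.046836 rad = -117.275°.
λ₂ = λ₁ + Δλ = 44.643°.
The forward bearing on arrival equals the back-azimuth from the destination plus 180°.
Back-azimuth from P₂ (66.84°, 44.64°) to P₁ (74.69°, 161.92°), with Δλ' = λ₁ − λ₂ = 117.28°: atan2( sin Δλ' cos φ₁ , cos φ₂ sin φ₁ − sin φ₂ cos φ₁ cos Δλ' ) = 25.56°.
Final bearing = (25.56° + 180°) mod 360° = 205.56°.

final bearing 205.56°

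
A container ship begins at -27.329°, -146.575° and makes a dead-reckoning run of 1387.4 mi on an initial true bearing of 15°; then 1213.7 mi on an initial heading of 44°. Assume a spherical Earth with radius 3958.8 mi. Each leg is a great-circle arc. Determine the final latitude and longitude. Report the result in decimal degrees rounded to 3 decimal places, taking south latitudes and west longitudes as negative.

latitude 4.868°, longitude -129.282°

Apply the spherical direct solution leg by leg, carrying full precision between legs.
Leg 1: from (-27.329°, -146.575°), δ = 1387.4/3958.8 = 0.350460 rad, θ = 15° → φ = -7.850°, λ = -141.429°.
Leg 2: from (-7.850°, -141.429°), δ = 1213.7/3958.8 = 0.306583 rad, θ = 44° → φ = 4.868°, λ = -129.282°.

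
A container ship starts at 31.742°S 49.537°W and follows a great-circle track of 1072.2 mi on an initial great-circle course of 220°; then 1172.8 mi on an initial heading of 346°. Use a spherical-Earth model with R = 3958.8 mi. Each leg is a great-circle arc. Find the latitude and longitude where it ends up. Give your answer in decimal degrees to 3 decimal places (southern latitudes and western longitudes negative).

latitude -26.370°, longitude -67.644°

Apply the spherical direct solution leg by leg, carrying full precision between legs.
Leg 1: from (-31.742°, -49.537°), δ = 1072.2/3958.8 = 0.270840 rad, θ = 220° → φ = -42.938°, λ = -63.123°.
Leg 2: from (-42.938°, -63.123°), δ = 1172.8/3958.8 = 0.296251 rad, θ = 346° → φ = -26.370°, λ = -67.644°.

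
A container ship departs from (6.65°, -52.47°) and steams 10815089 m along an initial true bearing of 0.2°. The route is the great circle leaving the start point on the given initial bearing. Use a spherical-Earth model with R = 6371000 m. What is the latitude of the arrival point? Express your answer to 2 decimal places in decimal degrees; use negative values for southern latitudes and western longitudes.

latitude 76.09°

δ = 10815089/6371000 = 1.697550 rad (97.2624°).
With φ₁ = 6.65° = 0.116064 rad and θ = 0.2° = 0.003491 rad:
Applying the spherical law of cosines for sides, sin φ₂ = sin φ₁ cos δ + cos φ₁ sin δ cos θ = 0.970658, so φ₂ = 76.09°.
Δλ = atan2( sin θ sin δ cos φ₁ , cos δ − sin φ₁ sin φ₂ ) = atan2(0.003439, -0.238820) = 3.127192 rad = 179.17°.
Hence λ₂ = -52.47° + 179.17° = 126.70°.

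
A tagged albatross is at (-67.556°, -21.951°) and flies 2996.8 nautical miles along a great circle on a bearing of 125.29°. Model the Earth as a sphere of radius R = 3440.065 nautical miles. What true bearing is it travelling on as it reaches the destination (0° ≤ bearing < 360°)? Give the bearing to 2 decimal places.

The arc subtends δ = 2996.8/3440.065 = 0.871146 rad at the centre.
Start latitude φ₁ = -1.179075 rad; initial bearing θ = 2.186723 rad.
sin φ₂ = sin φ₁ cos δ + cos φ₁ sin δ cos θ = (-0.924253)(0.643950) + (0.381780)(0.765068)(-0.577715) = -0.763916
φ₂ = asin(-0.763916) = -0.869360 rad = -49.811°.
Then Δλ = atan2(0.238413, -0.062102) = 1.825615 rad, from sin θ sin δ cos φ₁ over cos δ − sin φ₁ sin φ₂.
λ₂ = λ₁ + Δλ = 82.649°.
The forward bearing on arrival equals the back-azimuth from the destination plus 180°.
Back-azimuth from P₂ (-49.81°, 82.65°) to P₁ (-67.56°, -21.95°), with Δλ' = λ₁ − λ₂ = -104.60°: atan2( sin Δλ' cos φ₁ , cos φ₂ sin φ₁ − sin φ₂ cos φ₁ cos Δλ' ) = 208.88°.
Final bearing = (208.88° + 180°) mod 360° = 28.88°.

final bearing 28.88°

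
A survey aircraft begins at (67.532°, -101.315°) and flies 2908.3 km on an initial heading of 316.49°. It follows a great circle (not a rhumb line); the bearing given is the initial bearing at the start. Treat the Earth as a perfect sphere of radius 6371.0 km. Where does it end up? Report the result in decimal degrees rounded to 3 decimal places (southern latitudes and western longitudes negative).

latitude 72.110°, longitude 177.601°

Angular distance δ = d/R = 2908.3 / 6371 = 0.456490 rad.
Converting: φ₁ = 1.178656 rad, θ = 5.523793 rad.
Destination latitude: φ₂ = arcsin( sin φ₁ cos δ + cos φ₁ sin δ cos θ ) = arcsin(0.951647) = 72.110°.
For the longitude increment, Δλ = atan2( sin θ sin δ cos φ₁, cos δ − sin φ₁ sin φ₂ ) = atan2(-0.115981, 0.018195) = -81.084°.
λ₂ = -101.315° + -81.084° = -182.399°, normalized to (−180°, 180°] → 177.601°.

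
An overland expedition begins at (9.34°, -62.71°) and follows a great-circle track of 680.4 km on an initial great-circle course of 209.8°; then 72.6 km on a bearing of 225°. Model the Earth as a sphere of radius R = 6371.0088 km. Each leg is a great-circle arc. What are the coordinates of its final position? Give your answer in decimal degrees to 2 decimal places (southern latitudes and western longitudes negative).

Apply the spherical direct solution leg by leg, carrying full precision between legs.
Leg 1: from (9.34°, -62.71°), δ = 680.4/6371.0088 = 0.106796 rad, θ = 209.8° → φ = 4.02°, λ = -65.75°.
Leg 2: from (4.02°, -65.75°), δ = 72.6/6371.0088 = 0.011395 rad, θ = 225° → φ = 3.56°, λ = -66.22°.

latitude 3.56°, longitude -66.22°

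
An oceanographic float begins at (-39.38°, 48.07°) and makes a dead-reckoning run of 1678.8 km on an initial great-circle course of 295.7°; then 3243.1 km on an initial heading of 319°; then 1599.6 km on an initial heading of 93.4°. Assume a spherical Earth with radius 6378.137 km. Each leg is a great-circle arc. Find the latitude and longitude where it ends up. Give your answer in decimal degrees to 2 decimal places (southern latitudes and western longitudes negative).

Apply the spherical direct solution leg by leg, carrying full precision between legs.
Leg 1: from (-39.38°, 48.07°), δ = 1678.8/6378.137 = 0.263212 rad, θ = 295.7° → φ = -31.69°, λ = 32.08°.
Leg 2: from (-31.69°, 32.08°), δ = 3243.1/6378.137 = 0.508471 rad, θ = 319° → φ = -8.41°, λ = 13.24°.
Leg 3: from (-8.41°, 13.24°), δ = 1599.6/6378.137 = 0.250794 rad, θ = 93.4° → φ = -8.99°, λ = 27.77°.

latitude -8.99°, longitude 27.77°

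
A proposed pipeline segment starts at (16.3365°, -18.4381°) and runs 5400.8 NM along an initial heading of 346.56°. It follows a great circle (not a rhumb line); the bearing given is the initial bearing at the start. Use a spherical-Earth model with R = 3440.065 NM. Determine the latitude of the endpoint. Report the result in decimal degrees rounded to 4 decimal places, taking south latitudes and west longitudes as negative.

Angular distance δ = d/R = 5400.8 / 3440.065 = 1.569970 rad.
Start latitude φ₁ = 0.285126 rad; initial bearing θ = 6.048613 rad.
Destination latitude: φ₂ = arcsin( sin φ₁ cos δ + cos φ₁ sin δ cos θ ) = arcsin(0.933578) = 68.9996°.
Δλ = atan2( sin θ sin δ cos φ₁ , cos δ − sin φ₁ sin φ₂ ) = atan2(-0.223043, -0.261769) = -2.435904 rad = -139.5670°.
Hence λ₂ = -18.4381° + -139.5670° = -158.0051°.

latitude 68.9996°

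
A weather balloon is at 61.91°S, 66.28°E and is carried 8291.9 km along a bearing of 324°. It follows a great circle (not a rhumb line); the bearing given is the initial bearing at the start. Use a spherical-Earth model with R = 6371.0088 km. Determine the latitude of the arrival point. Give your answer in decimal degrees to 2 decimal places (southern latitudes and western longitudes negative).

Central angle δ = d/R = 1.301505 rad.
Converting: φ₁ = -1.080533 rad, θ = 5.654867 rad.
sin φ₂ = sin φ₁ cos δ + cos φ₁ sin δ cos θ = (-0.882209)(0.266048) + (0.470858)(0.963960)(0.809017) = 0.132493
φ₂ = asin(0.132493) = 0.132884 rad = 7.61°.
Then Δλ = atan2(-0.266789, 0.382935) = -0.608504 rad, from sin θ sin δ cos φ₁ over cos δ − sin φ₁ sin φ₂.
λ₂ = 66.28° + -34.86° = 31.42°.

latitude 7.61°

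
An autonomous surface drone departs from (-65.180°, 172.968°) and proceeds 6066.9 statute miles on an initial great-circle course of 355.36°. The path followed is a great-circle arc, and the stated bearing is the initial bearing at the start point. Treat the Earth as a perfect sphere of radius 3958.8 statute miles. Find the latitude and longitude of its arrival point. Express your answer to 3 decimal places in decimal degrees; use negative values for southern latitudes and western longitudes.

latitude 22.541°, longitude 167.947°

Central angle δ = d/R = 1.532510 rad.
Converting: φ₁ = -1.137606 rad, θ = 6.202202 rad.
sin φ₂ = sin φ₁ cos δ + cos φ₁ sin δ cos θ = (-0.907631)(0.038277) + (0.419769)(0.999267)(0.996723) = 0.383345
φ₂ = asin(0.383345) = 0.393415 rad = 22.541°.
Then Δλ = atan2(-0.033932, 0.386213) = -0.087634 rad, from sin θ sin δ cos φ₁ over cos δ − sin φ₁ sin φ₂.
λ₂ = λ₁ + Δλ = 167.947°.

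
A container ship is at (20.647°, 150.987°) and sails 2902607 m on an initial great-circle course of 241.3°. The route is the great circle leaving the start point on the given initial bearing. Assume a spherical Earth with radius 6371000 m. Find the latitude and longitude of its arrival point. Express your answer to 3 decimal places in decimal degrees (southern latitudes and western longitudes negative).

Central angle δ = d/R = 0.455597 rad.
Converting: φ₁ = 0.360358 rad, θ = 4.211479 rad.
Destination latitude: φ₂ = arcsin( sin φ₁ cos δ + cos φ₁ sin δ cos θ ) = arcsin(0.118917) = 6.830°.
Δλ = atan2( sin θ sin δ cos φ₁ , cos δ − sin φ₁ sin φ₂ ) = atan2(-0.361154, 0.856067) = -0.399221 rad = -22.874°.
λ₂ = 150.987° + -22.874° = 128.113°.

latitude 6.830°, longitude 128.113°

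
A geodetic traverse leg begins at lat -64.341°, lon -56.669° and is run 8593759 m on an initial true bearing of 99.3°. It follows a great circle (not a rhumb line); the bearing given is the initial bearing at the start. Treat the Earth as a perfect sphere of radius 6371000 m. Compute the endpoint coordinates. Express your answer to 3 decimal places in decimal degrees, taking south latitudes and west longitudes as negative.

latitude -15.465°, longitude 36.114°

The arc subtends δ = 8593759/6371000 = 1.348887 rad at the centre.
With φ₁ = -64.341° = -1.122962 rad and θ = 99.3° = 1.733112 rad:
Destination latitude: φ₂ = arcsin( sin φ₁ cos δ + cos φ₁ sin δ cos θ ) = arcsin(-0.266649) = -15.465°.
Then Δλ = atan2(0.416844, -0.020262) = 1.619366 rad, from sin θ sin δ cos φ₁ over cos δ − sin φ₁ sin φ₂.
λ₂ = λ₁ + Δλ = 36.114°.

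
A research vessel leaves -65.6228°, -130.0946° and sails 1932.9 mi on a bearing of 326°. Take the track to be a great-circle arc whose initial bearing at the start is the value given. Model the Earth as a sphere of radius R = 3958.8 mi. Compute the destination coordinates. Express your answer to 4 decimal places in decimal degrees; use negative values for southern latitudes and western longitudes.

Central angle δ = d/R = 0.488254 rad.
With φ₁ = -65.6228° = -1.145334 rad and θ = 326° = 5.689773 rad:
Applying the spherical law of cosines for sides, sin φ₂ = sin φ₁ cos δ + cos φ₁ sin δ cos θ = -0.643908, so φ₂ = -40.0838°.
Then Δλ = atan2(-0.108266, 0.296651) = -0.349940 rad, from sin θ sin δ cos φ₁ over cos δ − sin φ₁ sin φ₂.
Hence λ₂ = -130.0946° + -20.0501° = -150.1447°.

latitude -40.0838°, longitude -150.1447°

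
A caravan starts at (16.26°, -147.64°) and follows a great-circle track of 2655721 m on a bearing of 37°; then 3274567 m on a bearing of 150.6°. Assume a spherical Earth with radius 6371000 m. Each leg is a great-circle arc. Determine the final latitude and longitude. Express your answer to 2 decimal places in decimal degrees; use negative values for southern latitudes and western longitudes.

latitude 8.06°, longitude -116.33°

Apply the spherical direct solution leg by leg, carrying full precision between legs.
Leg 1: from (16.26°, -147.64°), δ = 2655721/6371000 = 0.416845 rad, θ = 37° → φ = 34.50°, λ = -130.44°.
Leg 2: from (34.50°, -130.44°), δ = 3274567/6371000 = 0.513980 rad, θ = 150.6° → φ = 8.06°, λ = -116.33°.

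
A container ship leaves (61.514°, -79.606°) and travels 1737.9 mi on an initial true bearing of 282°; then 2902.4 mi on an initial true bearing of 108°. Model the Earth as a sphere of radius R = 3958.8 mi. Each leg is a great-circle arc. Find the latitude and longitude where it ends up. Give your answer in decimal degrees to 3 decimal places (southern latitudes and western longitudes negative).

Apply the spherical direct solution leg by leg, carrying full precision between legs.
Leg 1: from (61.514°, -79.606°), δ = 1737.9/3958.8 = 0.438997 rad, θ = 282° → φ = 56.902°, λ = -129.188°.
Leg 2: from (56.902°, -129.188°), δ = 2902.4/3958.8 = 0.733151 rad, θ = 108° → φ = 30.635°, λ = -81.482°.

latitude 30.635°, longitude -81.482°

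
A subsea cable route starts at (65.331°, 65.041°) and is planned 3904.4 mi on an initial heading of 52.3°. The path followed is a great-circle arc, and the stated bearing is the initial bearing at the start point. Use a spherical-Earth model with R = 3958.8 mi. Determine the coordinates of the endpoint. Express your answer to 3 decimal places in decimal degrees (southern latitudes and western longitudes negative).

Angular distance δ = d/R = 3904.4 / 3958.8 = 0.986258 rad.
Converting: φ₁ = 1.140241 rad, θ = 0.912807 rad.
Destination latitude: φ₂ = arcsin( sin φ₁ cos δ + cos φ₁ sin δ cos θ ) = arcsin(0.714311) = 45.587°.
Δλ = atan2( sin θ sin δ cos φ₁ , cos δ − sin φ₁ sin φ₂ ) = atan2(0.275407, -0.097305) = 1.910419 rad = 109.459°.
λ₂ = 65.041° + 109.459° = 174.500°.

latitude 45.587°, longitude 174.500°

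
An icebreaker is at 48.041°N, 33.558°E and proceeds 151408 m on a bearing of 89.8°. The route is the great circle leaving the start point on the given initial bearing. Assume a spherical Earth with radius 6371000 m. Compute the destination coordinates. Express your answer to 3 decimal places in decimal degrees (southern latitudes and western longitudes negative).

δ = 151408/6371000 = 0.023765 rad (1.3616°).
Start latitude φ₁ = 0.838474 rad; initial bearing θ = 1.567306 rad.
Applying the spherical law of cosines for sides, sin φ₂ = sin φ₁ cos δ + cos φ₁ sin δ cos θ = 0.743469, so φ₂ = 48.028°.
Δλ = atan2( sin θ sin δ cos φ₁ , cos δ − sin φ₁ sin φ₂ ) = atan2(0.015888, 0.446857) = 0.035540 rad = 2.036°.
λ₂ = λ₁ + Δλ = 35.594°.

latitude 48.028°, longitude 35.594°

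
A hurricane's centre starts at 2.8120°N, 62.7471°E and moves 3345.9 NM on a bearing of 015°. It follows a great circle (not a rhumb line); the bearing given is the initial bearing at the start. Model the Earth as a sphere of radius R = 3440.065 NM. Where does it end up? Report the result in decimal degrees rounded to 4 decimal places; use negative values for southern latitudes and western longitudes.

The arc subtends δ = 3345.9/3440.065 = 0.972627 rad at the centre.
Start latitude φ₁ = 0.049079 rad; initial bearing θ = 0.261799 rad.
Applying the spherical law of cosines for sides, sin φ₂ = sin φ₁ cos δ + cos φ₁ sin δ cos θ = 0.824876, so φ₂ = 55.5759°.
For the longitude increment, Δλ = atan2( sin θ sin δ cos φ₁, cos δ − sin φ₁ sin φ₂ ) = atan2(0.213622, 0.522663) = 22.2308°.
Hence λ₂ = 62.7471° + 22.2308° = 84.9779°.

latitude 55.5759°, longitude 84.9779°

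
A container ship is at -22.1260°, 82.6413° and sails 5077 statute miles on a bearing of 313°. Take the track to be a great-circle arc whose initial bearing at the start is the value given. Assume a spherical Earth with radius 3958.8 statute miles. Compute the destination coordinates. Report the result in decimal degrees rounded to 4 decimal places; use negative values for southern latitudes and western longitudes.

latitude 29.9069°, longitude 28.6552°

The arc subtends δ = 5077/3958.8 = 1.282459 rad at the centre.
With φ₁ = -22.1260° = -0.386172 rad and θ = 313° = 5.462881 rad:
Destination latitude: φ₂ = arcsin( sin φ₁ cos δ + cos φ₁ sin δ cos θ ) = arcsin(0.498592) = 29.9069°.
Δλ = atan2( sin θ sin δ cos φ₁ , cos δ − sin φ₁ sin φ₂ ) = atan2(-0.649527, 0.472150) = -0.942235 rad = -53.9861°.
λ₂ = 82.6413° + -53.9861° = 28.6552°.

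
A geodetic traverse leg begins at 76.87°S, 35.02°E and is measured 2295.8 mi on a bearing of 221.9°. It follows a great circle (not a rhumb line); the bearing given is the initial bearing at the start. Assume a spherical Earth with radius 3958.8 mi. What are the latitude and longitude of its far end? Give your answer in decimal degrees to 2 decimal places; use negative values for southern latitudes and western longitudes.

δ = 2295.8/3958.8 = 0.579923 rad (33.2272°).
Converting: φ₁ = -1.341635 rad, θ = 3.872886 rad.
Destination latitude: φ₂ = arcsin( sin φ₁ cos δ + cos φ₁ sin δ cos θ ) = arcsin(-0.907284) = -65.13°.
For the longitude increment, Δλ = atan2( sin θ sin δ cos φ₁, cos δ − sin φ₁ sin φ₂ ) = atan2(-0.083129, -0.047061) = -119.52°.
Hence λ₂ = 35.02° + -119.52° = -84.50°.

latitude -65.13°, longitude -84.50°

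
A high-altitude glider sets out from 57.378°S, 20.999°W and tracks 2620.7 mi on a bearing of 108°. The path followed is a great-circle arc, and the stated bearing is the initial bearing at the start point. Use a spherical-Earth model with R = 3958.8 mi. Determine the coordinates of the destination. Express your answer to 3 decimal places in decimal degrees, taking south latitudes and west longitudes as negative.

Angular distance δ = d/R = 2620.7 / 3958.8 = 0.661994 rad.
Converting: φ₁ = -1.001435 rad, θ = 1.884956 rad.
Destination latitude: φ₂ = arcsin( sin φ₁ cos δ + cos φ₁ sin δ cos θ ) = arcsin(-0.766737) = -50.062°.
Then Δλ = atan2(0.315157, 0.142987) = 1.144869 rad, from sin θ sin δ cos φ₁ over cos δ − sin φ₁ sin φ₂.
λ₂ = -20.999° + 65.596° = 44.597°.

latitude -50.062°, longitude 44.597°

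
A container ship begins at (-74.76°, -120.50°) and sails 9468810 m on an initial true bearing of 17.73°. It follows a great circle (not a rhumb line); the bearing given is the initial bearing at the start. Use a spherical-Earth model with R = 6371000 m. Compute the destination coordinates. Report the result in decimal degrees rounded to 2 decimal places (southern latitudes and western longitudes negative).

latitude 9.67°, longitude -102.57°

Central angle δ = d/R = 1.486236 rad.
Start latitude φ₁ = -1.304808 rad; initial bearing θ = 0.309447 rad.
Applying the spherical law of cosines for sides, sin φ₂ = sin φ₁ cos δ + cos φ₁ sin δ cos θ = 0.167993, so φ₂ = 9.67°.
Then Δλ = atan2(0.079764, 0.246545) = 0.312899 rad, from sin θ sin δ cos φ₁ over cos δ − sin φ₁ sin φ₂.
Hence λ₂ = -120.50° + 17.93° = -102.57°.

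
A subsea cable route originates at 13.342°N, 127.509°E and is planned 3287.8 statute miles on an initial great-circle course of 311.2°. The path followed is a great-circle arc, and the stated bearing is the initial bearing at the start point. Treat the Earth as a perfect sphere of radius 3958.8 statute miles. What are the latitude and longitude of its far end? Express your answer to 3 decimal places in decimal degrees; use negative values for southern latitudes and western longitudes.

Angular distance δ = d/R = 3287.8 / 3958.8 = 0.830504 rad.
With φ₁ = 13.342° = 0.232862 rad and θ = 311.2° = 5.431465 rad:
Applying the spherical law of cosines for sides, sin φ₂ = sin φ₁ cos δ + cos φ₁ sin δ cos θ = 0.628817, so φ₂ = 38.963°.
Then Δλ = atan2(-0.540494, 0.529396) = -0.795771 rad, from sin θ sin δ cos φ₁ over cos δ − sin φ₁ sin φ₂.
λ₂ = λ₁ + Δλ = 81.915°.

latitude 38.963°, longitude 81.915°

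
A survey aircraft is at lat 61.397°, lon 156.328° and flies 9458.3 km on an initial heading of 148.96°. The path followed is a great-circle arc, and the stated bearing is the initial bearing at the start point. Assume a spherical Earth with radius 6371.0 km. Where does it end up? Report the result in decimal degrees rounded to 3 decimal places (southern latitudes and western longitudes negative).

δ = 9458.3/6371 = 1.484586 rad (85.0605°).
Start latitude φ₁ = 1.071580 rad; initial bearing θ = 2.599842 rad.
Applying the spherical law of cosines for sides, sin φ₂ = sin φ₁ cos δ + cos φ₁ sin δ cos θ = -0.333068, so φ₂ = -19.455°.
For the longitude increment, Δλ = atan2( sin θ sin δ cos φ₁, cos δ − sin φ₁ sin φ₂ ) = atan2(0.245938, 0.378523) = 33.013°.
λ₂ = 156.328° + 33.013° = 189.341°, normalized to (−180°, 180°] → -170.659°.

latitude -19.455°, longitude -170.659°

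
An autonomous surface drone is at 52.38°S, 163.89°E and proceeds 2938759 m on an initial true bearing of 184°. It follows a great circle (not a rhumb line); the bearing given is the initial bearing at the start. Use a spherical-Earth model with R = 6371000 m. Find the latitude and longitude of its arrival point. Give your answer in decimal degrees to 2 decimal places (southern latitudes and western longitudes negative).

δ = 2938759/6371000 = 0.461271 rad (26.4289°).
Converting: φ₁ = -0.914203 rad, θ = 3.211406 rad.
Destination latitude: φ₂ = arcsin( sin φ₁ cos δ + cos φ₁ sin δ cos θ ) = arcsin(-0.980323) = -78.62°.
Δλ = atan2( sin θ sin δ cos φ₁ , cos δ − sin φ₁ sin φ₂ ) = atan2(-0.018952, 0.118996) = -0.157941 rad = -9.05°.
Hence λ₂ = 163.89° + -9.05° = 154.84°.

latitude -78.62°, longitude 154.84°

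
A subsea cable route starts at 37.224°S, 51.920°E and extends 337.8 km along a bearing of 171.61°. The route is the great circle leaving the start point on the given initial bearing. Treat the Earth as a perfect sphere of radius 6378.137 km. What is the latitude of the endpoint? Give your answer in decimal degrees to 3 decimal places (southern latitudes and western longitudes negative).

Angular distance δ = d/R = 337.8 / 6378.137 = 0.052962 rad.
Converting: φ₁ = -0.649681 rad, θ = 2.995160 rad.
Destination latitude: φ₂ = arcsin( sin φ₁ cos δ + cos φ₁ sin δ cos θ ) = arcsin(-0.645786) = -40.225°.
Then Δλ = atan2(0.006151, 0.607941) = 0.010117 rad, from sin θ sin δ cos φ₁ over cos δ − sin φ₁ sin φ₂.
λ₂ = 51.920° + 0.580° = 52.500°.

latitude -40.225°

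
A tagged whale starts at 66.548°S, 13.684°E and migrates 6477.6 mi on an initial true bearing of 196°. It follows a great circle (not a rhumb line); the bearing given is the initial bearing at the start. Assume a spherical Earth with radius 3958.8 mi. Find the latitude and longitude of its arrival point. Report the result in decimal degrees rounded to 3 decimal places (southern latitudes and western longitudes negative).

Angular distance δ = d/R = 6477.6 / 3958.8 = 1.636253 rad.
With φ₁ = -66.548° = -1.161482 rad and θ = 196° = 3.420845 rad:
sin φ₂ = sin φ₁ cos δ + cos φ₁ sin δ cos θ = (-0.917394)(-0.065410) + (0.397981)(0.997858)(-0.961262) = -0.321737
φ₂ = asin(-0.321737) = -0.327564 rad = -18.768°.
Then Δλ = atan2(-0.109463, -0.360570) = -2.846851 rad, from sin θ sin δ cos φ₁ over cos δ − sin φ₁ sin φ₂.
λ₂ = λ₁ + Δλ = -149.429°.

latitude -18.768°, longitude -149.429°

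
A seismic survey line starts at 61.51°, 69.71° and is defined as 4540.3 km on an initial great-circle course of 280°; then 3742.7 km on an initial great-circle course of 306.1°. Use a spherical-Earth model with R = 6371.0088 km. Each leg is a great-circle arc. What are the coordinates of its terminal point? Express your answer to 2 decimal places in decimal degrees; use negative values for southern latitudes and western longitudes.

latitude 55.64°, longitude -50.73°

Apply the spherical direct solution leg by leg, carrying full precision between legs.
Leg 1: from (61.51°, 69.71°), δ = 4540.3/6371.0088 = 0.712650 rad, θ = 280° → φ = 45.99°, λ = 1.78°.
Leg 2: from (45.99°, 1.78°), δ = 3742.7/6371.0088 = 0.587458 rad, θ = 306.1° → φ = 55.64°, λ = -50.73°.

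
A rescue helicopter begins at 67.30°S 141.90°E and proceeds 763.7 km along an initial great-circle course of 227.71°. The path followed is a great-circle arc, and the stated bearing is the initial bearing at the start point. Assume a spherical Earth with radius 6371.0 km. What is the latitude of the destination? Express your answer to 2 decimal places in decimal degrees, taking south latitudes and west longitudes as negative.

δ = 763.7/6371 = 0.119871 rad (6.8681°).
Converting: φ₁ = -1.174607 rad, θ = 3.974289 rad.
Applying the spherical law of cosines for sides, sin φ₂ = sin φ₁ cos δ + cos φ₁ sin δ cos θ = -0.946970, so φ₂ = -71.26°.
Then Δλ = atan2(-0.034138, 0.119208) = -0.278911 rad, from sin θ sin δ cos φ₁ over cos δ − sin φ₁ sin φ₂.
λ₂ = λ₁ + Δλ = 125.92°.

latitude -71.26°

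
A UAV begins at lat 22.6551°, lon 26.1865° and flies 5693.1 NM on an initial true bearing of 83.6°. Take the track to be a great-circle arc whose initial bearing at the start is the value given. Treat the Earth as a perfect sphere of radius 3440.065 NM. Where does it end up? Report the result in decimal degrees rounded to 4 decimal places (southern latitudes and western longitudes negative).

Angular distance δ = d/R = 5693.1 / 3440.065 = 1.654940 rad.
With φ₁ = 22.6551° = 0.395406 rad and θ = 83.6° = 1.459095 rad:
Applying the spherical law of cosines for sides, sin φ₂ = sin φ₁ cos δ + cos φ₁ sin δ cos θ = 0.070132, so φ₂ = 4.0216°.
Then Δλ = atan2(0.913844, -0.111058) = 1.691731 rad, from sin θ sin δ cos φ₁ over cos δ − sin φ₁ sin φ₂.
Hence λ₂ = 26.1865° + 96.9291° = 123.1156°.

latitude 4.0216°, longitude 123.1156°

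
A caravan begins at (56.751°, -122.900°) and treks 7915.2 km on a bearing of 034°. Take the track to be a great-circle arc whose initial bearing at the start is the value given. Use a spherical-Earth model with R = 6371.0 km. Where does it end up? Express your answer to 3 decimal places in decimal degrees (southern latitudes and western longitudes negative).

Central angle δ = d/R = 1.242380 rad.
Converting: φ₁ = 0.990492 rad, θ = 0.593412 rad.
sin φ₂ = sin φ₁ cos δ + cos φ₁ sin δ cos θ = (0.836296)(0.322545) + (0.548279)(0.946554)(0.829038) = 0.699993
φ₂ = asin(0.699993) = 0.775388 rad = 44.426°.
Δλ = atan2( sin θ sin δ cos φ₁ , cos δ − sin φ₁ sin φ₂ ) = atan2(0.290207, -0.262856) = 2.306781 rad = 132.169°.
λ₂ = λ₁ + Δλ = 9.269°.

latitude 44.426°, longitude 9.269°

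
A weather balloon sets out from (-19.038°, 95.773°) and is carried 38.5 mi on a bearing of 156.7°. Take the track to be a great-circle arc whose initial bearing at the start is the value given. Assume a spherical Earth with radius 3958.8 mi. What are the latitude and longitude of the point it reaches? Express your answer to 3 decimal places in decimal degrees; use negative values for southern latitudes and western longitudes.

latitude -19.550°, longitude 96.007°

The arc subtends δ = 38.5/3958.8 = 0.009725 rad at the centre.
Converting: φ₁ = -0.332276 rad, θ = 2.734931 rad.
sin φ₂ = sin φ₁ cos δ + cos φ₁ sin δ cos θ = (-0.326195)(0.999953) + (0.945302)(0.009725)(-0.918446) = -0.334623
φ₂ = asin(-0.334623) = -0.341205 rad = -19.550°.
For the longitude increment, Δλ = atan2( sin θ sin δ cos φ₁, cos δ − sin φ₁ sin φ₂ ) = atan2(0.003636, 0.890800) = 0.234°.
Hence λ₂ = 95.773° + 0.234° = 96.007°.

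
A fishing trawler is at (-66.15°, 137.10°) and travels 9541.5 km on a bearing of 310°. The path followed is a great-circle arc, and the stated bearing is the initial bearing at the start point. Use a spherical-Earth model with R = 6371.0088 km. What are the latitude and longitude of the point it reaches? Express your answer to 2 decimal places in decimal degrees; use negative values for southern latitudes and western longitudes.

Central angle δ = d/R = 1.497644 rad.
With φ₁ = -66.15° = -1.154535 rad and θ = 310° = 5.410521 rad:
Applying the spherical law of cosines for sides, sin φ₂ = sin φ₁ cos δ + cos φ₁ sin δ cos θ = 0.192366, so φ₂ = 11.09°.
Then Δλ = atan2(-0.308917, 0.249026) = -0.892330 rad, from sin θ sin δ cos φ₁ over cos δ − sin φ₁ sin φ₂.
λ₂ = 137.10° + -51.13° = 85.97°.

latitude 11.09°, longitude 85.97°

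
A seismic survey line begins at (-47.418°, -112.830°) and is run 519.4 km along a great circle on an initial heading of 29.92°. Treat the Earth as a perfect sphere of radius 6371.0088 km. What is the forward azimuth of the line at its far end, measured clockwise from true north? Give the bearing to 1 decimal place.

final bearing 27.6°

The arc subtends δ = 519.4/6371.0088 = 0.081526 rad at the centre.
With φ₁ = -47.418° = -0.827600 rad and θ = 29.92° = 0.522203 rad:
sin φ₂ = sin φ₁ cos δ + cos φ₁ sin δ cos θ = (-0.736310)(0.996679) + (0.676645)(0.081435)(0.866723) = -0.686105
φ₂ = asin(-0.686105) = -0.756122 rad = -43.323°.
Then Δλ = atan2(0.027485, 0.491493) = 0.055863 rad, from sin θ sin δ cos φ₁ over cos δ − sin φ₁ sin φ₂.
λ₂ = λ₁ + Δλ = -109.629°.
The forward bearing on arrival equals the back-azimuth from the destination plus 180°.
Back-azimuth from P₂ (-43.3°, -109.6°) to P₁ (-47.4°, -112.8°), with Δλ' = λ₁ − λ₂ = -3.2°: atan2( sin Δλ' cos φ₁ , cos φ₂ sin φ₁ − sin φ₂ cos φ₁ cos Δλ' ) = 207.6°.
Final bearing = (207.6° + 180°) mod 360° = 27.6°.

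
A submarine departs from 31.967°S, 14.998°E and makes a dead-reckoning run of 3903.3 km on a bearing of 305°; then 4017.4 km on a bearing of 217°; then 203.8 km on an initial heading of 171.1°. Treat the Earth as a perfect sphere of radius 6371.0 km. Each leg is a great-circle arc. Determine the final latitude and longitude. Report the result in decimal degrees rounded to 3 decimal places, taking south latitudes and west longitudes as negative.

latitude -37.907°, longitude -39.161°

Apply the spherical direct solution leg by leg, carrying full precision between legs.
Leg 1: from (-31.967°, 14.998°), δ = 3903.3/6371 = 0.612667 rad, θ = 305° → φ = -8.819°, λ = -13.471°.
Leg 2: from (-8.819°, -13.471°), δ = 4017.4/6371 = 0.630576 rad, θ = 217° → φ = -36.097°, λ = -39.521°.
Leg 3: from (-36.097°, -39.521°), δ = 203.8/6371 = 0.031989 rad, θ = 171.1° → φ = -37.907°, λ = -39.161°.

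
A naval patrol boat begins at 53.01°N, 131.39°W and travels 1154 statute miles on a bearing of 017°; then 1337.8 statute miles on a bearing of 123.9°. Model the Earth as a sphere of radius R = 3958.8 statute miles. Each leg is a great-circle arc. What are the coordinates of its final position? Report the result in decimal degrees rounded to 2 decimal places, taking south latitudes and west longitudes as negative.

latitude 54.10°, longitude -90.15°

Apply the spherical direct solution leg by leg, carrying full precision between legs.
Leg 1: from (53.01°, -131.39°), δ = 1154/3958.8 = 0.291502 rad, θ = 17° → φ = 68.50°, λ = -118.14°.
Leg 2: from (68.50°, -118.14°), δ = 1337.8/3958.8 = 0.337931 rad, θ = 123.9° → φ = 54.10°, λ = -90.15°.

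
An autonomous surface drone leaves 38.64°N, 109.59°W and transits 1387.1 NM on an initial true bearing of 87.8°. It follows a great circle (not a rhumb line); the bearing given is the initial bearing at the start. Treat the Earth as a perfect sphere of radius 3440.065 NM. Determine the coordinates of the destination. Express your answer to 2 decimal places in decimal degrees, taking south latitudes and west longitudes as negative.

Angular distance δ = d/R = 1387.1 / 3440.065 = 0.403219 rad.
With φ₁ = 38.64° = 0.674395 rad and θ = 87.8° = 1.532399 rad:
Destination latitude: φ₂ = arcsin( sin φ₁ cos δ + cos φ₁ sin δ cos θ ) = arcsin(0.586113) = 35.88°.
Then Δλ = atan2(0.306257, 0.553819) = 0.505137 rad, from sin θ sin δ cos φ₁ over cos δ − sin φ₁ sin φ₂.
λ₂ = λ₁ + Δλ = -80.65°.

latitude 35.88°, longitude -80.65°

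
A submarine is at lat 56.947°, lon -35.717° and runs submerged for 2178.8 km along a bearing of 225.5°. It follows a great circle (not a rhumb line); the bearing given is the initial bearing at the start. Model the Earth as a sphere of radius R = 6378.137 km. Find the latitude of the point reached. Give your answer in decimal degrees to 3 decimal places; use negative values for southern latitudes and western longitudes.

latitude 41.427°

δ = 2178.8/6378.137 = 0.341604 rad (19.5725°).
With φ₁ = 56.947° = 0.993913 rad and θ = 225.5° = 3.935717 rad:
sin φ₂ = sin φ₁ cos δ + cos φ₁ sin δ cos θ = (0.838166)(0.942218) + (0.545415)(0.334999)(-0.700909) = 0.661670
φ₂ = asin(0.661670) = 0.723044 rad = 41.427°.
For the longitude increment, Δλ = atan2( sin θ sin δ cos φ₁, cos δ − sin φ₁ sin φ₂ ) = atan2(-0.130320, 0.387629) = -18.583°.
λ₂ = λ₁ + Δλ = -54.300°.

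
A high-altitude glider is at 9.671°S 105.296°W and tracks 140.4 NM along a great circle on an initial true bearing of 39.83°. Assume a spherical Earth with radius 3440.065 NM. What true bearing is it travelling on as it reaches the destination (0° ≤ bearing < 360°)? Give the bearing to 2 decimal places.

The arc subtends δ = 140.4/3440.065 = 0.040813 rad at the centre.
Start latitude φ₁ = -0.168791 rad; initial bearing θ = 0.695165 rad.
Destination latitude: φ₂ = arcsin( sin φ₁ cos δ + cos φ₁ sin δ cos θ ) = arcsin(-0.136962) = -7.872°.
For the longitude increment, Δλ = atan2( sin θ sin δ cos φ₁, cos δ − sin φ₁ sin φ₂ ) = atan2(0.025763, 0.976159) = 1.512°.
λ₂ = -105.296° + 1.512° = -103.784°.
The forward bearing on arrival equals the back-azimuth from the destination plus 180°.
Back-azimuth from P₂ (-7.87°, -103.78°) to P₁ (-9.67°, -105.30°), with Δλ' = λ₁ − λ₂ = -1.51°: atan2( sin Δλ' cos φ₁ , cos φ₂ sin φ₁ − sin φ₂ cos φ₁ cos Δλ' ) = 219.60°.
Final bearing = (219.60° + 180°) mod 360° = 39.60°.

final bearing 39.60°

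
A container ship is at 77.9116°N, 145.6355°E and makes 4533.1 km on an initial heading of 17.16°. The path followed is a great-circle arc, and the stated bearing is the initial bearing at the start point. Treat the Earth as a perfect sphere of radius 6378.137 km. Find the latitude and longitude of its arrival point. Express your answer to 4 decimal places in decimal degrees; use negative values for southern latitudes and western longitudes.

latitude 60.6479°, longitude -57.4856°

Central angle δ = d/R = 0.710725 rad.
Start latitude φ₁ = 1.359814 rad; initial bearing θ = 0.299498 rad.
sin φ₂ = sin φ₁ cos δ + cos φ₁ sin δ cos θ = (0.977826)(0.757889) + (0.209421)(0.652383)(0.955485) = 0.871624
φ₂ = asin(0.871624) = 1.058506 rad = 60.6479°.
Then Δλ = atan2(0.040309, -0.094407) = 2.738053 rad, from sin θ sin δ cos φ₁ over cos δ − sin φ₁ sin φ₂.
λ₂ = 145.6355° + 156.8789° = 302.5144°, normalized to (−180°, 180°] → -57.4856°.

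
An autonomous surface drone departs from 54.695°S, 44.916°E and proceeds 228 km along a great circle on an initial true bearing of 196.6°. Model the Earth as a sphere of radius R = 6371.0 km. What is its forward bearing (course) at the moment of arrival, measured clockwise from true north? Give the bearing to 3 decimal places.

final bearing 197.480°

The arc subtends δ = 228/6371 = 0.035787 rad at the centre.
Start latitude φ₁ = -0.954608 rad; initial bearing θ = 3.431317 rad.
sin φ₂ = sin φ₁ cos δ + cos φ₁ sin δ cos θ = (-0.816087)(0.999360) + (0.577929)(0.035780)(-0.958323) = -0.835381
φ₂ = asin(-0.835381) = -0.988825 rad = -56.656°.
For the longitude increment, Δλ = atan2( sin θ sin δ cos φ₁, cos δ − sin φ₁ sin φ₂ ) = atan2(-0.005907, 0.317616) = -1.066°.
Hence λ₂ = 44.916° + -1.066° = 43.850°.
The forward bearing on arrival equals the back-azimuth from the destination plus 180°.
Back-azimuth from P₂ (-56.656°, 43.850°) to P₁ (-54.695°, 44.916°), with Δλ' = λ₁ − λ₂ = 1.066°: atan2( sin Δλ' cos φ₁ , cos φ₂ sin φ₁ − sin φ₂ cos φ₁ cos Δλ' ) = 17.480°.
Final bearing = (17.480° + 180°) mod 360° = 197.480°.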